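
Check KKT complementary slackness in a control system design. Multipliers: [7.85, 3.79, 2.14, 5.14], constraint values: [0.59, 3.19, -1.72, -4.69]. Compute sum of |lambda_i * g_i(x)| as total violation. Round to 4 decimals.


KKT complementary slackness check:
lambda_1 * g_1 = 7.85 * 0.59 = 4.6315
lambda_2 * g_2 = 3.79 * 3.19 = 12.0901
lambda_3 * g_3 = 2.14 * -1.72 = -3.6808
lambda_4 * g_4 = 5.14 * -4.69 = -24.1066
Total violation = 4.6315 + 12.0901 + 3.6808 + 24.1066 = 44.509


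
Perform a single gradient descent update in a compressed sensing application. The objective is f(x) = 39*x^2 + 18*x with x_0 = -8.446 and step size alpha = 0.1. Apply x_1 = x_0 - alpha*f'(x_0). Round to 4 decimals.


We compute the gradient at x_0 and apply the update.
f'(x) = 78*x + 18
f'(-8.446) = 78*-8.446 + 18 = -640.788
x_1 = -8.446 - 0.1*-640.788 = 55.6328


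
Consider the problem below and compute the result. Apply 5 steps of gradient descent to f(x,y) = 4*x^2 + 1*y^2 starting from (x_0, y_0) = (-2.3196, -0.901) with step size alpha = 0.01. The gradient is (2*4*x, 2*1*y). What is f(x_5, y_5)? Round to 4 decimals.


Gradient descent on f(x,y) = 4*x^2 + 1*y^2.
Starting point: (-2.3196, -0.901), alpha = 0.01
Step 1: grad_x = 2*4*-2.3196 = -18.5568, grad_y = 2*1*-0.901 = -1.802
  x_1 = -2.3196 - 0.01*-18.5568 = -2.134
  y_1 = -0.901 - 0.01*-1.802 = -0.883
Step 2: grad_x = 2*4*-2.134 = -17.0723, grad_y = 2*1*-0.883 = -1.766
  x_2 = -2.134 - 0.01*-17.0723 = -1.9633
  y_2 = -0.883 - 0.01*-1.766 = -0.8653
Step 3: grad_x = 2*4*-1.9633 = -15.7065, grad_y = 2*1*-0.8653 = -1.7306
  x_3 = -1.9633 - 0.01*-15.7065 = -1.8062
  y_3 = -0.8653 - 0.01*-1.7306 = -0.848
Step 4: grad_x = 2*4*-1.8062 = -14.45, grad_y = 2*1*-0.848 = -1.696
  x_4 = -1.8062 - 0.01*-14.45 = -1.6617
  y_4 = -0.848 - 0.01*-1.696 = -0.8311
Step 5: grad_x = 2*4*-1.6617 = -13.294, grad_y = 2*1*-0.8311 = -1.6621
  x_5 = -1.6617 - 0.01*-13.294 = -1.5288
  y_5 = -0.8311 - 0.01*-1.6621 = -0.8144
f(-1.5288, -0.8144) = 4*(-1.5288)^2 + 1*(-0.8144)^2 = 10.0123


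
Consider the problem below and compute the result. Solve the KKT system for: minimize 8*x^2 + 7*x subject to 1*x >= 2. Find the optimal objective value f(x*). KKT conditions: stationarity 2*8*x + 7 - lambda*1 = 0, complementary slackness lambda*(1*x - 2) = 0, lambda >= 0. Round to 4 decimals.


Step 1: Try lambda = 0 (constraint inactive).
x_unc = -7/(2*8) = -0.4375
Check: 1*-0.4375 = -0.4375 < 2 -- violated!
Step 2: Constraint must be active: 1*x = 2
x* = 2/1 = 2.0
lambda = (2*8*2.0 + 7)/1 = 39.0
Step 3: Compute optimal value.
f(x*) = 8*2.0^2 + 7*2.0 = 46.0


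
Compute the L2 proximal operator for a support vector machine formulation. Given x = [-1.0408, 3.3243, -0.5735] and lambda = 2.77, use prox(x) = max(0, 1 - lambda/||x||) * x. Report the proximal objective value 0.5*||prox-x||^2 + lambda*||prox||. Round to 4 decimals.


Step 1: Compute ||x||.
||x|| = 3.5303
Step 2: Compute scaling factor.
scale = max(0, 1 - 2.77/3.5303) = 0.2154
Step 3: prox(x) = [-0.2242, 0.7159, -0.1235]
||prox(x)|| = 0.7603
Step 4: Proximal objective.
0.5*||prox-x||^2 = 3.8365
lambda*||prox|| = 2.106
Total = 5.9425


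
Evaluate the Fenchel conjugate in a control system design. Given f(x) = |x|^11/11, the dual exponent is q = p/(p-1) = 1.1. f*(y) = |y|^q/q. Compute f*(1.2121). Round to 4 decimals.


The conjugate exponent q satisfies 1/p + 1/q = 1.
p = 11, so q = 11/(11 - 1) = 1.1
|y|^q = 1.2121^1.1 = 1.2356
f*(1.2121) = 1.2356 / 1.1 = 1.1233


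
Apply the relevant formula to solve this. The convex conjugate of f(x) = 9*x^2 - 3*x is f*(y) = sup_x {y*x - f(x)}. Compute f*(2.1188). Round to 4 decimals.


f*(y) = sup_x {y*x - a*x^2 - b*x} = sup_x {(y-b)*x - a*x^2}
FOC: (y - b) - 2a*x = 0 => x* = (y - b)/(2a)
x* = (2.1188 + 3)/(2*9) = 0.2844
f*(2.1188) = (y-b)^2/(4a) = (2.1188 + 3)^2/(4*9)
= 26.2021/36 = 0.7278


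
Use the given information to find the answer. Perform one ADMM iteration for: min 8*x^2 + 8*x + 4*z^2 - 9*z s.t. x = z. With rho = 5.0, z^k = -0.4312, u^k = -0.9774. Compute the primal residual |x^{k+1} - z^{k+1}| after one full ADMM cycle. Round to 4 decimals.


ADMM iteration with rho = 5.0, z^k = -0.4312, u^k = -0.9774
Step 1: x-update.
Minimize 8*x^2 + 8*x + (5.0/2)*(x + 0.4312 - 0.9774)^2
FOC: (2*8 + 5.0)*x = -8 + 5.0*(-0.4312 + 0.9774)
x^{k+1} = -0.2509
Step 2: z-update.
Minimize 4*z^2 - 9*z + (5.0/2)*(-0.2509 - z - 0.9774)^2
FOC: (2*4 + 5.0)*z = 9 + 5.0*(-0.2509 - 0.9774)
z^{k+1} = 0.2199
Step 3: u-update.
u^{k+1} = -0.9774 - 0.2509 - 0.2199 = -1.4482
Step 4: Primal residual = |-0.2509 - 0.2199| = 0.4708


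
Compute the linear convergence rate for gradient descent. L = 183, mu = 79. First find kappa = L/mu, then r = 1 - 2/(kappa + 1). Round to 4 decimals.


Step 1: Compute the condition number.
kappa = L/mu = 183/79 = 2.3165
Step 2: Compute the convergence rate.
r = 1 - 2/(kappa + 1) = 1 - 2*mu/(L + mu) = (L - mu)/(L + mu) = 104/262 = 0.3969


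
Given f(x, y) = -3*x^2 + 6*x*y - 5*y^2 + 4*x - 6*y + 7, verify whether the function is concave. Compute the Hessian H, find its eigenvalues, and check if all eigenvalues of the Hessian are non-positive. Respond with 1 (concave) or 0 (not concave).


The Hessian of f(x,y) = -3*x^2 + 6*x*y - 5*y^2 + 4*x - 6*y + 7 is:
H = [[-6, 6], [6, -10]]
Trace = -6 - 10 = -16
Determinant = -6*-10 - (6)^2 = 24
Discriminant = (-16)^2 - 4*24 = 160.0
Eigenvalues: lambda_1 = -14.3246, lambda_2 = -1.6754
The function is concave.

1


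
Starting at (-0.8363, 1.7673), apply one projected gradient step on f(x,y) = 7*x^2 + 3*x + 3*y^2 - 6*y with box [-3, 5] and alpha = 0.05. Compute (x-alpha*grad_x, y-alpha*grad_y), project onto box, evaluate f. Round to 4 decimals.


Step 1: Compute gradient at (-0.8363, 1.7673).
grad_x = 2*7*-0.8363 + 3 = -8.7082
grad_y = 2*3*1.7673 - 6 = 4.6038
Step 2: Gradient step.
x_raw = -0.8363 - 0.05*-8.7082 = -0.4009
y_raw = 1.7673 - 0.05*4.6038 = 1.5371
Step 3: Project onto [-3, 5].
x_proj = clip(-0.4009) = -0.4009
y_proj = clip(1.5371) = 1.5371
Step 4: Evaluate f.
f(-0.4009, 1.5371) = -2.2122


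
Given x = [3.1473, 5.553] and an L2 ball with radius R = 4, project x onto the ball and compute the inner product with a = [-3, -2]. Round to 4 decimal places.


Step 1: Compute ||x|| (intermediates to 6 decimals).
||x|| = sqrt(3.1473^2 + 5.553^2) = 6.382892
Step 2: Project.
Since ||x|| > R, scale = R/||x|| = 4/6.382892 = 0.626675, proj(x) = scale * x
proj(x) = [1.972334, 3.479926]
Step 3: Dot product.
a^T * proj(x) = -3*1.972334 - 2*3.479926 = -12.8769


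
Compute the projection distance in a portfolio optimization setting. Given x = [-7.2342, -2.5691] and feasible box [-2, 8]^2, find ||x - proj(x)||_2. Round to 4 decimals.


Project each component onto [-2, 8].
clip(-7.2342) = -2.0, clip(-2.5691) = -2.0
Projection = [-2.0, -2.0]
Squared diffs: [27.3968, 0.3239]
Distance = sqrt(27.7207) = 5.265


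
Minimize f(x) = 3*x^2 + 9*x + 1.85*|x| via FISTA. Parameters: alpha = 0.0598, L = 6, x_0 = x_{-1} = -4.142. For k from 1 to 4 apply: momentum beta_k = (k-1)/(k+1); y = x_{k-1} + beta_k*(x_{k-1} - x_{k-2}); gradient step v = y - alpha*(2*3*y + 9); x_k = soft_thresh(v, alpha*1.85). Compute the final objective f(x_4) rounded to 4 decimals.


FISTA on f(x) = 3*x^2 + 9*x + 1.85*|x|
L = 6, alpha = 0.0598
Iteration 1: beta = 0.0, y = -4.142 + 0.0*(-4.142 + 4.142) = -4.142
  grad(y) = -15.852, v = y - alpha*grad = -3.1941
  prox(v) = soft_thresh(-3.1941, 0.1106) = -3.0834
Iteration 2: beta = 0.3333, y = -3.0834 + 0.3333*(-3.0834 + 4.142) = -2.7306
  grad(y) = -7.3834, v = y - alpha*grad = -2.289
  prox(v) = soft_thresh(-2.289, 0.1106) = -2.1784
Iteration 3: beta = 0.5, y = -2.1784 + 0.5*(-2.1784 + 3.0834) = -1.7259
  grad(y) = -1.3554, v = y - alpha*grad = -1.6448
  prox(v) = soft_thresh(-1.6448, 0.1106) = -1.5342
Iteration 4: beta = 0.6, y = -1.5342 + 0.6*(-1.5342 + 2.1784) = -1.1477
  grad(y) = 2.1138, v = y - alpha*grad = -1.2741
  prox(v) = soft_thresh(-1.2741, 0.1106) = -1.1635
f(x_4) = 3*(-1.1635)^2 + 9*(-1.1635) + 1.85*|-1.1635| = -4.2578


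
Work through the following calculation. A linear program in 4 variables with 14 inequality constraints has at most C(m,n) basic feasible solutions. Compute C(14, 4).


Each vertex corresponds to some choice of n active constraints out of m, so the number of vertices is at most C(m, n) = m! / (n!(m-n)!).
m = 14, n = 4
Numerator: 14 * 13 * 12 * 11
Denominator: 4! = 24
C(14, 4) = 1001


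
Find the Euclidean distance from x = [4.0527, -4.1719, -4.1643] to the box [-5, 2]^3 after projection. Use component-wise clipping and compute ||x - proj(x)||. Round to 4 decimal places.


Project each component onto [-5, 2].
clip(4.0527) = 2.0, clip(-4.1719) = -4.1719, clip(-4.1643) = -4.1643
Projection = [2.0, -4.1719, -4.1643]
Squared diffs: [4.2136, 0.0, 0.0]
Distance = sqrt(4.2136) = 2.0527


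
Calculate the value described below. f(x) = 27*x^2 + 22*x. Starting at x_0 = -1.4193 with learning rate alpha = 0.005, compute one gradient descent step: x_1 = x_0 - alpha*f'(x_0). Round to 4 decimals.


We compute the gradient at x_0 and apply the update.
f'(x) = 54*x + 22
f'(-1.4193) = 54*-1.4193 + 22 = -54.6422
x_1 = -1.4193 - 0.005*-54.6422 = -1.1461


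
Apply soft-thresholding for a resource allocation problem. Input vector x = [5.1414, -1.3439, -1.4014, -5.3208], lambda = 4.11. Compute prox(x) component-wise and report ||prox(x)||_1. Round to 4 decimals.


Soft-thresholding with lambda = 4.11:
prox(5.1414) = sign(5.1414)*max(|5.1414| - 4.11, 0) = 1.0314
prox(-1.3439) = sign(-1.3439)*max(|-1.3439| - 4.11, 0) = 0.0
prox(-1.4014) = sign(-1.4014)*max(|-1.4014| - 4.11, 0) = 0.0
prox(-5.3208) = sign(-5.3208)*max(|-5.3208| - 4.11, 0) = -1.2108
prox(x) = [1.0314, 0.0, 0.0, -1.2108]
||prox(x)||_1 = 1.0314 + 0.0 + 0.0 + 1.2108 = 2.2422


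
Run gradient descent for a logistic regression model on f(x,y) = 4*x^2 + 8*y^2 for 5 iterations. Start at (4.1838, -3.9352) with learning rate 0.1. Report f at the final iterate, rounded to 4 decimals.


Gradient descent on f(x,y) = 4*x^2 + 8*y^2.
Starting point: (4.1838, -3.9352), alpha = 0.1
Step 1: grad_x = 2*4*4.1838 = 33.4704, grad_y = 2*8*-3.9352 = -62.9632
  x_1 = 4.1838 - 0.1*33.4704 = 0.8368
  y_1 = -3.9352 - 0.1*-62.9632 = 2.3611
Step 2: grad_x = 2*4*0.8368 = 6.6941, grad_y = 2*8*2.3611 = 37.7779
  x_2 = 0.8368 - 0.1*6.6941 = 0.1674
  y_2 = 2.3611 - 0.1*37.7779 = -1.4167
Step 3: grad_x = 2*4*0.1674 = 1.3388, grad_y = 2*8*-1.4167 = -22.6668
  x_3 = 0.1674 - 0.1*1.3388 = 0.0335
  y_3 = -1.4167 - 0.1*-22.6668 = 0.85
Step 4: grad_x = 2*4*0.0335 = 0.2678, grad_y = 2*8*0.85 = 13.6001
  x_4 = 0.0335 - 0.1*0.2678 = 0.0067
  y_4 = 0.85 - 0.1*13.6001 = -0.51
Step 5: grad_x = 2*4*0.0067 = 0.0536, grad_y = 2*8*-0.51 = -8.16
  x_5 = 0.0067 - 0.1*0.0536 = 0.0013
  y_5 = -0.51 - 0.1*-8.16 = 0.306
f(0.0013, 0.306) = 4*0.0013^2 + 8*0.306^2 = 0.7491


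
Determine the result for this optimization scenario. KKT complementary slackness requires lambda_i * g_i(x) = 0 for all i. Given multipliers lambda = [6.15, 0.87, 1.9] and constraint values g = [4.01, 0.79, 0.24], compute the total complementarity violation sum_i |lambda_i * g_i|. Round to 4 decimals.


KKT complementary slackness check:
lambda_1 * g_1 = 6.15 * 4.01 = 24.6615
lambda_2 * g_2 = 0.87 * 0.79 = 0.6873
lambda_3 * g_3 = 1.9 * 0.24 = 0.456
Total violation = 24.6615 + 0.6873 + 0.456 = 25.8048


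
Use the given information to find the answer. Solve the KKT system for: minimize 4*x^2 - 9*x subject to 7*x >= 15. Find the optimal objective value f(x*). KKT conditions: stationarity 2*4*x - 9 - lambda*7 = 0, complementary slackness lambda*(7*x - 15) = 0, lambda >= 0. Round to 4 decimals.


Step 1: Try lambda = 0 (constraint inactive).
x_unc = 9/(2*4) = 1.125
Check: 7*1.125 = 7.875 < 15 -- violated!
Step 2: Constraint must be active: 7*x = 15
x* = 15/7 = 2.1429 (rounded; the exact value 15/7 is used below)
lambda = (2*4*(15/7) - 9)/7 = 1.1633
Step 3: Compute optimal value.
f(x*) = 4*(15/7)^2 - 9*(15/7) = -0.9184


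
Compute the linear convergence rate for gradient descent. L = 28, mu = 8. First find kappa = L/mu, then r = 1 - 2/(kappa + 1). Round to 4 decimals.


Step 1: Compute the condition number.
kappa = L/mu = 28/8 = 3.5
Step 2: Compute the convergence rate.
r = 1 - 2/(kappa + 1) = 1 - 2*mu/(L + mu) = (L - mu)/(L + mu) = 20/36 = 0.5556


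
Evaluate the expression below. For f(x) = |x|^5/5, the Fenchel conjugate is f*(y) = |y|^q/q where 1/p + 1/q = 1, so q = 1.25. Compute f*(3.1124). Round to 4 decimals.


The conjugate exponent q satisfies 1/p + 1/q = 1.
p = 5, so q = 5/(5 - 1) = 1.25
|y|^q = 3.1124^1.25 = 4.134
f*(3.1124) = 4.134 / 1.25 = 3.3072


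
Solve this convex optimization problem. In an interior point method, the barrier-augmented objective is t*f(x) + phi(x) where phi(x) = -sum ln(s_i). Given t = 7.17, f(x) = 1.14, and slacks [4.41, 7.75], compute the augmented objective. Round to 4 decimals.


Step 1: Compute log-barrier.
ln values: [1.4839, 2.0477]
phi = -(1.4839 + 2.0477) = -3.5316
Step 2: Compute augmented objective.
t*f(x) = 7.17*1.14 = 8.1738
Total = 8.1738 - 3.5316 = 4.6422


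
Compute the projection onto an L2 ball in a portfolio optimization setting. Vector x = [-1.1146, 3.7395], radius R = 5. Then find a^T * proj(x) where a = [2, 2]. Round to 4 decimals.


Step 1: Compute ||x|| (intermediates to 6 decimals).
||x|| = sqrt((-1.1146)^2 + 3.7395^2) = 3.902076
Step 2: Project.
Since ||x|| <= R, proj = x (no scaling needed).
proj(x) = [-1.1146, 3.7395]
Step 3: Dot product.
a^T * proj(x) = 2*(-1.1146) + 2*3.7395 = 5.2498


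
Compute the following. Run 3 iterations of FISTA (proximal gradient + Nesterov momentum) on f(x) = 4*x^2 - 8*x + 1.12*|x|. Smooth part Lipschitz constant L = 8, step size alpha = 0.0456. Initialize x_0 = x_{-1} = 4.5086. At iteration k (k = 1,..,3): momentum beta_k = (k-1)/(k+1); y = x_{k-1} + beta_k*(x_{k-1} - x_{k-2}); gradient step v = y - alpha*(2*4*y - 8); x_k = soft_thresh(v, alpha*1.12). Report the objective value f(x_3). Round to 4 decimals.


FISTA on f(x) = 4*x^2 - 8*x + 1.12*|x|
L = 8, alpha = 0.0456
Iteration 1: beta = 0.0, y = 4.5086 + 0.0*(4.5086 - 4.5086) = 4.5086
  grad(y) = 28.0688, v = y - alpha*grad = 3.2287
  prox(v) = soft_thresh(3.2287, 0.0511) = 3.1776
Iteration 2: beta = 0.3333, y = 3.1776 + 0.3333*(3.1776 - 4.5086) = 2.7339
  grad(y) = 13.8714, v = y - alpha*grad = 2.1014
  prox(v) = soft_thresh(2.1014, 0.0511) = 2.0503
Iteration 3: beta = 0.5, y = 2.0503 + 0.5*(2.0503 - 3.1776) = 1.4867
  grad(y) = 3.8934, v = y - alpha*grad = 1.3091
  prox(v) = soft_thresh(1.3091, 0.0511) = 1.2581
f(x_3) = 4*1.2581^2 - 8*1.2581 + 1.12*|1.2581| = -2.3246


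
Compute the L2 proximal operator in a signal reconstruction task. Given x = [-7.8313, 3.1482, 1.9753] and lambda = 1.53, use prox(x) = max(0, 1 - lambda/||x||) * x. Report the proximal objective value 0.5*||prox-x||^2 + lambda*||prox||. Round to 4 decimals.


Step 1: Compute ||x||.
||x|| = 8.6685
Step 2: Compute scaling factor.
scale = max(0, 1 - 1.53/8.6685) = 0.8235
Step 3: prox(x) = [-6.4491, 2.5925, 1.6267]
||prox(x)|| = 7.1385
Step 4: Proximal objective.
0.5*||prox-x||^2 = 1.1705
lambda*||prox|| = 10.9219
Total = 12.0923


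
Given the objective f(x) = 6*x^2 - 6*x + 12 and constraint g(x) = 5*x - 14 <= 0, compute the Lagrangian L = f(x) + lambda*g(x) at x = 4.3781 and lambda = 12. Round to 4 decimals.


Step 1: Evaluate f(x).
f(4.3781) = 6*4.3781^2 - 6*4.3781 + 12 = 100.738
Step 2: Evaluate g(x).
g(4.3781) = 5*4.3781 - 14 = 7.8905
Step 3: Compute Lagrangian.
L = 100.738 + 12*7.8905 = 195.424


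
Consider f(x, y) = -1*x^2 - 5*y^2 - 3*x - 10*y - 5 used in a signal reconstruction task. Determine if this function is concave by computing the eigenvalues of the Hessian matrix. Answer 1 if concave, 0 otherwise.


The Hessian of f(x,y) = -1*x^2 - 5*y^2 - 3*x - 10*y - 5 is:
H = [[-2, 0], [0, -10]]
Trace = -2 - 10 = -12
Determinant = -2*-10 - (0)^2 = 20
Discriminant = (-12)^2 - 4*20 = 64.0
Eigenvalues: lambda_1 = -10.0, lambda_2 = -2.0
The function is concave.

1


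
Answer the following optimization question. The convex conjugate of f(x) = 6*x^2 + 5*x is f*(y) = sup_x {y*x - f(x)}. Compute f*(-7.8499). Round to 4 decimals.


f*(y) = sup_x {y*x - a*x^2 - b*x} = sup_x {(y-b)*x - a*x^2}
FOC: (y - b) - 2a*x = 0 => x* = (y - b)/(2a)
x* = (-7.8499 - 5)/(2*6) = -1.0708
f*(-7.8499) = (y-b)^2/(4a) = (-7.8499 - 5)^2/(4*6)
= 165.1199/24 = 6.88


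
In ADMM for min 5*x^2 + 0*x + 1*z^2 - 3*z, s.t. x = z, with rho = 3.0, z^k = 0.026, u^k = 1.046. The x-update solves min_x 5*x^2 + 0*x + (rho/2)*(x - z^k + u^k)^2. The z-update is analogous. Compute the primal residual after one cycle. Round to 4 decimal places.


ADMM iteration with rho = 3.0, z^k = 0.026, u^k = 1.046
Step 1: x-update.
Minimize 5*x^2 + 0*x + (3.0/2)*(x - 0.026 + 1.046)^2
FOC: (2*5 + 3.0)*x = 0 + 3.0*(0.026 - 1.046)
x^{k+1} = -0.2354
Step 2: z-update.
Minimize 1*z^2 - 3*z + (3.0/2)*(-0.2354 - z + 1.046)^2
FOC: (2*1 + 3.0)*z = 3 + 3.0*(-0.2354 + 1.046)
z^{k+1} = 1.0864
Step 3: u-update.
u^{k+1} = 1.046 - 0.2354 - 1.0864 = -0.2758
Step 4: Primal residual = |-0.2354 - 1.0864| = 1.3218


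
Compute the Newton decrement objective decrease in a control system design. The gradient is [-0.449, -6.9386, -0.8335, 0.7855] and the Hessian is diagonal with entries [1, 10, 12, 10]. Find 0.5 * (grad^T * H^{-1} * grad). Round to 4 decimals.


Step 1: H is diagonal, so H^(-1) * g = [-0.449, -0.6939, -0.0695, 0.0786].
Step 2: g^T H^(-1) g = sum_i g_i^2 / H_ii
  = (-0.449)^2/1 + (-6.9386)^2/10 + (-0.8335)^2/12 + (0.7855)^2/10
  = 0.2016 + 4.8144 + 0.0579 + 0.0617 = 5.1356
Step 3: Objective decrease = 0.5 * g^T H^(-1) g = 2.5678


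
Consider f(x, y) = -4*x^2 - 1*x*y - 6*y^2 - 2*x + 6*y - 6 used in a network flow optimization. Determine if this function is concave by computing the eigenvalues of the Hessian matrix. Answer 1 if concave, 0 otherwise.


The Hessian of f(x,y) = -4*x^2 - 1*x*y - 6*y^2 - 2*x + 6*y - 6 is:
H = [[-8, -1], [-1, -12]]
Trace = -8 - 12 = -20
Determinant = -8*-12 - (-1)^2 = 95
Discriminant = (-20)^2 - 4*95 = 20.0
Eigenvalues: lambda_1 = -12.2361, lambda_2 = -7.7639
The function is concave.

1


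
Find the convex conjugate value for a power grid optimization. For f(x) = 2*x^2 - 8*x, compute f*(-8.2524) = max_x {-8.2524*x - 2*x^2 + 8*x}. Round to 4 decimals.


f*(y) = sup_x {y*x - a*x^2 - b*x} = sup_x {(y-b)*x - a*x^2}
FOC: (y - b) - 2a*x = 0 => x* = (y - b)/(2a)
x* = (-8.2524 + 8)/(2*2) = -0.0631
f*(-8.2524) = (y-b)^2/(4a) = (-8.2524 + 8)^2/(4*2)
= 0.0637/8 = 0.008


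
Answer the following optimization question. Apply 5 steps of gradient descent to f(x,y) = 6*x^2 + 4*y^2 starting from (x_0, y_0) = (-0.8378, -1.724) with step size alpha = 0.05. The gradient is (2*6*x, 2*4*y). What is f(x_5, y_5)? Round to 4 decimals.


Gradient descent on f(x,y) = 6*x^2 + 4*y^2.
Starting point: (-0.8378, -1.724), alpha = 0.05
Step 1: grad_x = 2*6*-0.8378 = -10.0536, grad_y = 2*4*-1.724 = -13.792
  x_1 = -0.8378 - 0.05*-10.0536 = -0.3351
  y_1 = -1.724 - 0.05*-13.792 = -1.0344
Step 2: grad_x = 2*6*-0.3351 = -4.0214, grad_y = 2*4*-1.0344 = -8.2752
  x_2 = -0.3351 - 0.05*-4.0214 = -0.134
  y_2 = -1.0344 - 0.05*-8.2752 = -0.6206
Step 3: grad_x = 2*6*-0.134 = -1.6086, grad_y = 2*4*-0.6206 = -4.9651
  x_3 = -0.134 - 0.05*-1.6086 = -0.0536
  y_3 = -0.6206 - 0.05*-4.9651 = -0.3724
Step 4: grad_x = 2*6*-0.0536 = -0.6434, grad_y = 2*4*-0.3724 = -2.9791
  x_4 = -0.0536 - 0.05*-0.6434 = -0.0214
  y_4 = -0.3724 - 0.05*-2.9791 = -0.2234
Step 5: grad_x = 2*6*-0.0214 = -0.2574, grad_y = 2*4*-0.2234 = -1.7874
  x_5 = -0.0214 - 0.05*-0.2574 = -0.0086
  y_5 = -0.2234 - 0.05*-1.7874 = -0.1341
f(-0.0086, -0.1341) = 6*(-0.0086)^2 + 4*(-0.1341)^2 = 0.0723


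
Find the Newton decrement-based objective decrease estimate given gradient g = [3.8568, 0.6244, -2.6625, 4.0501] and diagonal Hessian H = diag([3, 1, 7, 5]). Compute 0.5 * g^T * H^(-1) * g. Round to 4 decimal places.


Step 1: H is diagonal, so H^(-1) * g = [1.2856, 0.6244, -0.3804, 0.81].
Step 2: g^T H^(-1) g = sum_i g_i^2 / H_ii
  = (3.8568)^2/3 + (0.6244)^2/1 + (-2.6625)^2/7 + (4.0501)^2/5
  = 4.9583 + 0.3899 + 1.0127 + 3.2807 = 9.6415
Step 3: Objective decrease = 0.5 * g^T H^(-1) g = 4.8208


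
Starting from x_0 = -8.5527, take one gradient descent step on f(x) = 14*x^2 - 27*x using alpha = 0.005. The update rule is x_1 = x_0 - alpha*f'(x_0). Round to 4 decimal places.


We compute the gradient at x_0 and apply the update.
f'(x) = 28*x - 27
f'(-8.5527) = 28*-8.5527 - 27 = -266.4756
x_1 = -8.5527 - 0.005*-266.4756 = -7.2203


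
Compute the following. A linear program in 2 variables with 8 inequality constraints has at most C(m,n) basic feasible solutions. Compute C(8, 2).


Each vertex corresponds to some choice of n active constraints out of m, so the number of vertices is at most C(m, n) = m! / (n!(m-n)!).
m = 8, n = 2
Numerator: 8 * 7
Denominator: 2! = 2
C(8, 2) = 28


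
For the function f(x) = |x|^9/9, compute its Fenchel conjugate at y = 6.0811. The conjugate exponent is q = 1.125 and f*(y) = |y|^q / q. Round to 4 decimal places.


The conjugate exponent q satisfies 1/p + 1/q = 1.
p = 9, so q = 9/(9 - 1) = 1.125
|y|^q = 6.0811^1.125 = 7.6204
f*(6.0811) = 7.6204 / 1.125 = 6.7737


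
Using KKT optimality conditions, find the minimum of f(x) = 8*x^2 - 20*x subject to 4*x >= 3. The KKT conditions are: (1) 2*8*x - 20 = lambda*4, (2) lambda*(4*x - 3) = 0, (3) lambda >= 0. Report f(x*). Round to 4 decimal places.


Step 1: Try lambda = 0 (constraint inactive).
Stationarity: 2*8*x - 20 = 0
x* = 20/(2*8) = 1.25
Check constraint: 4*1.25 = 5.0 >= 3 -- satisfied.
Step 2: Compute optimal value.
f(x*) = 8*1.25^2 - 20*1.25 = -12.5


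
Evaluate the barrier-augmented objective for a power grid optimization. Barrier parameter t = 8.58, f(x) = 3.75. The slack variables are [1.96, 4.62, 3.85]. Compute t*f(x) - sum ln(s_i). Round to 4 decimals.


Step 1: Compute log-barrier.
ln values: [0.6729, 1.5304, 1.3481]
phi = -(0.6729 + 1.5304 + 1.3481) = -3.5514
Step 2: Compute augmented objective.
t*f(x) = 8.58*3.75 = 32.175
Total = 32.175 - 3.5514 = 28.6236


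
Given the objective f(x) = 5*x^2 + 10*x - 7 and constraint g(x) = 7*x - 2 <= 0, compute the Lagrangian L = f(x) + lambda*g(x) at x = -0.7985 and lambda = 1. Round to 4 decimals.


Step 1: Evaluate f(x).
f(-0.7985) = 5*(-0.7985)^2 + 10*(-0.7985) - 7 = -11.797
Step 2: Evaluate g(x).
g(-0.7985) = 7*-0.7985 - 2 = -7.5895
Step 3: Compute Lagrangian.
L = -11.797 + 1*-7.5895 = -19.3865


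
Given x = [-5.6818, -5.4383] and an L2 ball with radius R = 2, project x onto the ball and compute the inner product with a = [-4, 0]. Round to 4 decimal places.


Step 1: Compute ||x|| (intermediates to 6 decimals).
||x|| = sqrt((-5.6818)^2 + (-5.4383)^2) = 7.864983
Step 2: Project.
Since ||x|| > R, scale = R/||x|| = 2/7.864983 = 0.254292, proj(x) = scale * x
proj(x) = [-1.444836, -1.382916]
Step 3: Dot product.
a^T * proj(x) = -4*(-1.444836) + 0*(-1.382916) = 5.7793


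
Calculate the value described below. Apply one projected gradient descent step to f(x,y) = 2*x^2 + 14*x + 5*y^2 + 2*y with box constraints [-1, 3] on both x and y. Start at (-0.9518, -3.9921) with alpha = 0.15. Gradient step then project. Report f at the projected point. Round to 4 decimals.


Step 1: Compute gradient at (-0.9518, -3.9921).
grad_x = 2*2*-0.9518 + 14 = 10.1928
grad_y = 2*5*-3.9921 + 2 = -37.921
Step 2: Gradient step.
x_raw = -0.9518 - 0.15*10.1928 = -2.4807
y_raw = -3.9921 - 0.15*-37.921 = 1.6961
Step 3: Project onto [-1, 3].
x_proj = clip(-2.4807) = -1.0
y_proj = clip(1.6961) = 1.6961
Step 4: Evaluate f.
f(-1.0, 1.6961) = 5.775


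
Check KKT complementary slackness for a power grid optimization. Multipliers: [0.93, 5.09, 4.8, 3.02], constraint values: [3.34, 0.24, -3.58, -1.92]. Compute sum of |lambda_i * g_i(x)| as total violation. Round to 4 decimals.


KKT complementary slackness check:
lambda_1 * g_1 = 0.93 * 3.34 = 3.1062
lambda_2 * g_2 = 5.09 * 0.24 = 1.2216
lambda_3 * g_3 = 4.8 * -3.58 = -17.184
lambda_4 * g_4 = 3.02 * -1.92 = -5.7984
Total violation = 3.1062 + 1.2216 + 17.184 + 5.7984 = 27.3102


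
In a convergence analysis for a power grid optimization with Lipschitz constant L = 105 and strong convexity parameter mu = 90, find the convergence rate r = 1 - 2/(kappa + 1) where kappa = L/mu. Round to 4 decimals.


Step 1: Compute the condition number.
kappa = L/mu = 105/90 = 1.1667
Step 2: Compute the convergence rate.
r = 1 - 2/(kappa + 1) = 1 - 2*mu/(L + mu) = (L - mu)/(L + mu) = 15/195 = 0.0769


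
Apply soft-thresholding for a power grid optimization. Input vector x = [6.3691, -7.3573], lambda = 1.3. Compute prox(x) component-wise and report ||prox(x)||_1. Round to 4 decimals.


Soft-thresholding with lambda = 1.3:
prox(6.3691) = sign(6.3691)*max(|6.3691| - 1.3, 0) = 5.0691
prox(-7.3573) = sign(-7.3573)*max(|-7.3573| - 1.3, 0) = -6.0573
prox(x) = [5.0691, -6.0573]
||prox(x)||_1 = 5.0691 + 6.0573 = 11.1264


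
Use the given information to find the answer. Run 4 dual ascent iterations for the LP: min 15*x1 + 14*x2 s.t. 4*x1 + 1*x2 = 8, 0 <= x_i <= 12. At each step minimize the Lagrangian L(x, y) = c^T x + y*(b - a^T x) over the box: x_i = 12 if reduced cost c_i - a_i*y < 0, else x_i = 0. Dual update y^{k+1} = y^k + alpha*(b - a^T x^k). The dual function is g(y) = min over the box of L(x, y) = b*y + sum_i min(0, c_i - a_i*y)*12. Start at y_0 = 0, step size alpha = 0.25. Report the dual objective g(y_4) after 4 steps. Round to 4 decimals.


Dual ascent for LP: min 15*x1 + 14*x2, 4*x1 + 1*x2 = 8, 0 <= x_i <= 12
Step 1: y^k = 0.0, reduced costs: (15.0, 14.0)
  x^k = (0.0, 0.0), subgradient = b - a^T x = 8.0
  y^{k+1} = 0.0 + 0.25*8.0 = 2.0
Step 2: y^k = 2.0, reduced costs: (7.0, 12.0)
  x^k = (0.0, 0.0), subgradient = b - a^T x = 8.0
  y^{k+1} = 2.0 + 0.25*8.0 = 4.0
Step 3: y^k = 4.0, reduced costs: (-1.0, 10.0)
  x^k = (12.0, 0.0), subgradient = b - a^T x = -40.0
  y^{k+1} = 4.0 + 0.25*-40.0 = -6.0
Step 4: y^k = -6.0, reduced costs: (39.0, 20.0)
  x^k = (0.0, 0.0), subgradient = b - a^T x = 8.0
  y^{k+1} = -6.0 + 0.25*8.0 = -4.0
Dual objective at y_4 = -4.0: reduced costs (31.0, 18.0), box minimizer x = (0.0, 0.0)
g(y_4) = b*y + (c1 - a1*y)*x1 + (c2 - a2*y)*x2 = 8*(-4.0) + 31.0*0.0 + 18.0*0.0 = -32.0 + 0.0 + 0.0 = -32.0


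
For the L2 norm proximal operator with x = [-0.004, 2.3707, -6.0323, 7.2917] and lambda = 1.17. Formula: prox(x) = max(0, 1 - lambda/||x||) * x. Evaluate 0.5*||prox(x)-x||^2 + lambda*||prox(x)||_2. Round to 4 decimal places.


Step 1: Compute ||x||.
||x|| = 9.7559
Step 2: Compute scaling factor.
scale = max(0, 1 - 1.17/9.7559) = 0.8801
Step 3: prox(x) = [-0.0035, 2.0864, -5.3089, 6.4172]
||prox(x)|| = 8.5859
Step 4: Proximal objective.
0.5*||prox-x||^2 = 0.6845
lambda*||prox|| = 10.0455
Total = 10.73


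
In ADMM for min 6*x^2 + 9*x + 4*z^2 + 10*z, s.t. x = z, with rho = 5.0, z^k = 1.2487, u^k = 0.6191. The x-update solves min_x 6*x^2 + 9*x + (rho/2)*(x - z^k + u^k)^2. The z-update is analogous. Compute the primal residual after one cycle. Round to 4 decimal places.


ADMM iteration with rho = 5.0, z^k = 1.2487, u^k = 0.6191
Step 1: x-update.
Minimize 6*x^2 + 9*x + (5.0/2)*(x - 1.2487 + 0.6191)^2
FOC: (2*6 + 5.0)*x = -9 + 5.0*(1.2487 - 0.6191)
x^{k+1} = -0.3442
Step 2: z-update.
Minimize 4*z^2 + 10*z + (5.0/2)*(-0.3442 - z + 0.6191)^2
FOC: (2*4 + 5.0)*z = -10 + 5.0*(-0.3442 + 0.6191)
z^{k+1} = -0.6635
Step 3: u-update.
u^{k+1} = 0.6191 - 0.3442 + 0.6635 = 0.9384
Step 4: Primal residual = |-0.3442 + 0.6635| = 0.3193


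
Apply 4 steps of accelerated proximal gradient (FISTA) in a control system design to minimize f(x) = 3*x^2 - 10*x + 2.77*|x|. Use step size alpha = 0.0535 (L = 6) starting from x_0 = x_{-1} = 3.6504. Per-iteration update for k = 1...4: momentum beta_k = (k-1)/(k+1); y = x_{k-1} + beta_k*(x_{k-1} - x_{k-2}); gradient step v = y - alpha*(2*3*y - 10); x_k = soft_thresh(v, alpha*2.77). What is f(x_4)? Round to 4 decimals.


FISTA on f(x) = 3*x^2 - 10*x + 2.77*|x|
L = 6, alpha = 0.0535
Iteration 1: beta = 0.0, y = 3.6504 + 0.0*(3.6504 - 3.6504) = 3.6504
  grad(y) = 11.9024, v = y - alpha*grad = 3.0136
  prox(v) = soft_thresh(3.0136, 0.1482) = 2.8654
Iteration 2: beta = 0.3333, y = 2.8654 + 0.3333*(2.8654 - 3.6504) = 2.6038
  grad(y) = 5.6226, v = y - alpha*grad = 2.303
  prox(v) = soft_thresh(2.303, 0.1482) = 2.1548
Iteration 3: beta = 0.5, y = 2.1548 + 0.5*(2.1548 - 2.8654) = 1.7994
  grad(y) = 0.7966, v = y - alpha*grad = 1.7568
  prox(v) = soft_thresh(1.7568, 0.1482) = 1.6086
Iteration 4: beta = 0.6, y = 1.6086 + 0.6*(1.6086 - 2.1548) = 1.2809
  grad(y) = -2.3144, v = y - alpha*grad = 1.4048
  prox(v) = soft_thresh(1.4048, 0.1482) = 1.2566
f(x_4) = 3*1.2566^2 - 10*1.2566 + 2.77*|1.2566| = -4.3481


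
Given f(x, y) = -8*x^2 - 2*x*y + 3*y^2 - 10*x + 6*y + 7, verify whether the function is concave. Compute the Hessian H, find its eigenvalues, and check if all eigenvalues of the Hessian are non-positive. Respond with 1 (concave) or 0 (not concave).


The Hessian of f(x,y) = -8*x^2 - 2*x*y + 3*y^2 - 10*x + 6*y + 7 is:
H = [[-16, -2], [-2, 6]]
Trace = -16 + 6 = -10
Determinant = -16*6 - (-2)^2 = -100
Discriminant = (-10)^2 - 4*-100 = 500.0
Eigenvalues: lambda_1 = -16.1803, lambda_2 = 6.1803
The function is not concave.

0


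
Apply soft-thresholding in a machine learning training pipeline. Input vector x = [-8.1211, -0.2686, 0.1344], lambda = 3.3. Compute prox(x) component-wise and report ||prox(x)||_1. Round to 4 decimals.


Soft-thresholding with lambda = 3.3:
prox(-8.1211) = sign(-8.1211)*max(|-8.1211| - 3.3, 0) = -4.8211
prox(-0.2686) = sign(-0.2686)*max(|-0.2686| - 3.3, 0) = 0.0
prox(0.1344) = sign(0.1344)*max(|0.1344| - 3.3, 0) = 0.0
prox(x) = [-4.8211, 0.0, 0.0]
||prox(x)||_1 = 4.8211 + 0.0 + 0.0 = 4.8211


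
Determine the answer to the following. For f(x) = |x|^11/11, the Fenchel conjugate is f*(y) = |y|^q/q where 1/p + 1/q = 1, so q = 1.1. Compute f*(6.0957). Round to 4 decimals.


The conjugate exponent q satisfies 1/p + 1/q = 1.
p = 11, so q = 11/(11 - 1) = 1.1
|y|^q = 6.0957^1.1 = 7.3034
f*(6.0957) = 7.3034 / 1.1 = 6.6395


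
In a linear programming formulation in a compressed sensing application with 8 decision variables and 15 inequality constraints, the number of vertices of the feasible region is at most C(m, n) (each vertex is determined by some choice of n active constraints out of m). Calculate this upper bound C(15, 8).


Each vertex corresponds to some choice of n active constraints out of m, so the number of vertices is at most C(m, n) = m! / (n!(m-n)!).
m = 15, n = 8
Numerator: 15 * 14 * 13 * 12 * 11 * 10 * 9 * 8
Denominator: 8! = 40320
C(15, 8) = 6435


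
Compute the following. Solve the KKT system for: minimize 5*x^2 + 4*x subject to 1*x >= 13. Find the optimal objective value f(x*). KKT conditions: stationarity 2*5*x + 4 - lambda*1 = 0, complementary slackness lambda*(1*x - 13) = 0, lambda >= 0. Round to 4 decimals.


Step 1: Try lambda = 0 (constraint inactive).
x_unc = -4/(2*5) = -0.4
Check: 1*-0.4 = -0.4 < 13 -- violated!
Step 2: Constraint must be active: 1*x = 13
x* = 13/1 = 13.0
lambda = (2*5*13.0 + 4)/1 = 134.0
Step 3: Compute optimal value.
f(x*) = 5*13.0^2 + 4*13.0 = 897.0


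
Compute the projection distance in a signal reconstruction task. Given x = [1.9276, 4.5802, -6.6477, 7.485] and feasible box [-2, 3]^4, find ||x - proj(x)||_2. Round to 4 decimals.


Project each component onto [-2, 3].
clip(1.9276) = 1.9276, clip(4.5802) = 3.0, clip(-6.6477) = -2.0, clip(7.485) = 3.0
Projection = [1.9276, 3.0, -2.0, 3.0]
Squared diffs: [0.0, 2.497, 21.6011, 20.1152]
Distance = sqrt(44.2133) = 6.6493


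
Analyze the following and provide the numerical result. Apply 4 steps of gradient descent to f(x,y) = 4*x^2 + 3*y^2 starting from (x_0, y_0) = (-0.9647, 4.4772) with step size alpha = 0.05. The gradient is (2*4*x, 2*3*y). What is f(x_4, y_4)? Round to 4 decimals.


Gradient descent on f(x,y) = 4*x^2 + 3*y^2.
Starting point: (-0.9647, 4.4772), alpha = 0.05
Step 1: grad_x = 2*4*-0.9647 = -7.7176, grad_y = 2*3*4.4772 = 26.8632
  x_1 = -0.9647 - 0.05*-7.7176 = -0.5788
  y_1 = 4.4772 - 0.05*26.8632 = 3.134
Step 2: grad_x = 2*4*-0.5788 = -4.6306, grad_y = 2*3*3.134 = 18.8042
  x_2 = -0.5788 - 0.05*-4.6306 = -0.3473
  y_2 = 3.134 - 0.05*18.8042 = 2.1938
Step 3: grad_x = 2*4*-0.3473 = -2.7783, grad_y = 2*3*2.1938 = 13.163
  x_3 = -0.3473 - 0.05*-2.7783 = -0.2084
  y_3 = 2.1938 - 0.05*13.163 = 1.5357
Step 4: grad_x = 2*4*-0.2084 = -1.667, grad_y = 2*3*1.5357 = 9.2141
  x_4 = -0.2084 - 0.05*-1.667 = -0.125
  y_4 = 1.5357 - 0.05*9.2141 = 1.075
f(-0.125, 1.075) = 4*(-0.125)^2 + 3*1.075^2 = 3.5292


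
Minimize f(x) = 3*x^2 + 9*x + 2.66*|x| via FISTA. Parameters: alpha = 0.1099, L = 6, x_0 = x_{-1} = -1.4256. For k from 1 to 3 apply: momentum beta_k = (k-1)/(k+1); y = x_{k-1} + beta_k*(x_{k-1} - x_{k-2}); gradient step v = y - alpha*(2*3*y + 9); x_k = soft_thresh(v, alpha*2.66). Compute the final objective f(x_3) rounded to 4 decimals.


FISTA on f(x) = 3*x^2 + 9*x + 2.66*|x|
L = 6, alpha = 0.1099
Iteration 1: beta = 0.0, y = -1.4256 + 0.0*(-1.4256 + 1.4256) = -1.4256
  grad(y) = 0.4464, v = y - alpha*grad = -1.4747
  prox(v) = soft_thresh(-1.4747, 0.2923) = -1.1823
Iteration 2: beta = 0.3333, y = -1.1823 + 0.3333*(-1.1823 + 1.4256) = -1.1012
  grad(y) = 2.3926, v = y - alpha*grad = -1.3642
  prox(v) = soft_thresh(-1.3642, 0.2923) = -1.0718
Iteration 3: beta = 0.5, y = -1.0718 + 0.5*(-1.0718 + 1.1823) = -1.0166
  grad(y) = 2.9004, v = y - alpha*grad = -1.3354
  prox(v) = soft_thresh(-1.3354, 0.2923) = -1.043
f(x_3) = 3*(-1.043)^2 + 9*(-1.043) + 2.66*|-1.043| = -3.3491


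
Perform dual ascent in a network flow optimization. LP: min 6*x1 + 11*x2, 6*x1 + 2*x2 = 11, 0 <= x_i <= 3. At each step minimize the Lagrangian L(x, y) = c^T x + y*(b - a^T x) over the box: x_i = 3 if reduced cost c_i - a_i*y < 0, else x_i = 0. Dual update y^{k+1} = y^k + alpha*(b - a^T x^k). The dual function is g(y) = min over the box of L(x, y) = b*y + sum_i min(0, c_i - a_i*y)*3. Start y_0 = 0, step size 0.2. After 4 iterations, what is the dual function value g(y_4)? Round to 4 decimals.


Dual ascent for LP: min 6*x1 + 11*x2, 6*x1 + 2*x2 = 11, 0 <= x_i <= 3
Step 1: y^k = 0.0, reduced costs: (6.0, 11.0)
  x^k = (0.0, 0.0), subgradient = b - a^T x = 11.0
  y^{k+1} = 0.0 + 0.2*11.0 = 2.2
Step 2: y^k = 2.2, reduced costs: (-7.2, 6.6)
  x^k = (3.0, 0.0), subgradient = b - a^T x = -7.0
  y^{k+1} = 2.2 + 0.2*-7.0 = 0.8
Step 3: y^k = 0.8, reduced costs: (1.2, 9.4)
  x^k = (0.0, 0.0), subgradient = b - a^T x = 11.0
  y^{k+1} = 0.8 + 0.2*11.0 = 3.0
Step 4: y^k = 3.0, reduced costs: (-12.0, 5.0)
  x^k = (3.0, 0.0), subgradient = b - a^T x = -7.0
  y^{k+1} = 3.0 + 0.2*-7.0 = 1.6
Dual objective at y_4 = 1.6: reduced costs (-3.6, 7.8), box minimizer x = (3.0, 0.0)
g(y_4) = b*y + (c1 - a1*y)*x1 + (c2 - a2*y)*x2 = 11*1.6 + (-3.6)*3.0 + 7.8*0.0 = 17.6 - 10.8 + 0.0 = 6.8


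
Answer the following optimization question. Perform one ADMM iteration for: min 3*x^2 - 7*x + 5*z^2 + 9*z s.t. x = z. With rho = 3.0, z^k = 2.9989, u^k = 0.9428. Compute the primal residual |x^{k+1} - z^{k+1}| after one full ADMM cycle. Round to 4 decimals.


ADMM iteration with rho = 3.0, z^k = 2.9989, u^k = 0.9428
Step 1: x-update.
Minimize 3*x^2 - 7*x + (3.0/2)*(x - 2.9989 + 0.9428)^2
FOC: (2*3 + 3.0)*x = 7 + 3.0*(2.9989 - 0.9428)
x^{k+1} = 1.4631
Step 2: z-update.
Minimize 5*z^2 + 9*z + (3.0/2)*(1.4631 - z + 0.9428)^2
FOC: (2*5 + 3.0)*z = -9 + 3.0*(1.4631 + 0.9428)
z^{k+1} = -0.1371
Step 3: u-update.
u^{k+1} = 0.9428 + 1.4631 + 0.1371 = 2.543
Step 4: Primal residual = |1.4631 + 0.1371| = 1.6002


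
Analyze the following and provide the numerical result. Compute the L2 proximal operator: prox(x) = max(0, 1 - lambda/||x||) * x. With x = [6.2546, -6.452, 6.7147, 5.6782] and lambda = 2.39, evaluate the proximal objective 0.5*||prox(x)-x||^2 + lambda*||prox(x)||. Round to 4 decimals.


Step 1: Compute ||x||.
||x|| = 12.5729
Step 2: Compute scaling factor.
scale = max(0, 1 - 2.39/12.5729) = 0.8099
Step 3: prox(x) = [5.0657, -5.2255, 5.4383, 4.5988]
||prox(x)|| = 10.1829
Step 4: Proximal objective.
0.5*||prox-x||^2 = 2.8561
lambda*||prox|| = 24.3371
Total = 27.1931


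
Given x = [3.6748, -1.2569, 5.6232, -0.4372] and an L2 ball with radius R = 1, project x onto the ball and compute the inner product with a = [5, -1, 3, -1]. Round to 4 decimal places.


Step 1: Compute ||x|| (intermediates to 6 decimals).
||x|| = sqrt(3.6748^2 + (-1.2569)^2 + 5.6232^2 + (-0.4372)^2) = 6.848027
Step 2: Project.
Since ||x|| > R, scale = R/||x|| = 1/6.848027 = 0.146027, proj(x) = scale * x
proj(x) = [0.53662, -0.183541, 0.821139, -0.063843]
Step 3: Dot product.
a^T * proj(x) = 5*0.53662 - 1*(-0.183541) + 3*0.821139 - 1*(-0.063843) = 5.3939


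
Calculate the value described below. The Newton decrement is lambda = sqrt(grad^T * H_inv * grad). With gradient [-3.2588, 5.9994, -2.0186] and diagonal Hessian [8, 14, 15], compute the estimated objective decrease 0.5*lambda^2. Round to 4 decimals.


Step 1: H is diagonal, so H^(-1) * g = [-0.4074, 0.4285, -0.1346].
Step 2: g^T H^(-1) g = sum_i g_i^2 / H_ii
  = (-3.2588)^2/8 + (5.9994)^2/14 + (-2.0186)^2/15
  = 1.3275 + 2.5709 + 0.2716 = 4.17
Step 3: Objective decrease = 0.5 * g^T H^(-1) g = 2.085


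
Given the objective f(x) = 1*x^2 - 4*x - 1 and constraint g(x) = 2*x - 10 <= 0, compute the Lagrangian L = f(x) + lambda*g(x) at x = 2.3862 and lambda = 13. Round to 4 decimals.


Step 1: Evaluate f(x).
f(2.3862) = 1*2.3862^2 - 4*2.3862 - 1 = -4.8508
Step 2: Evaluate g(x).
g(2.3862) = 2*2.3862 - 10 = -5.2276
Step 3: Compute Lagrangian.
L = -4.8508 + 13*-5.2276 = -72.8096


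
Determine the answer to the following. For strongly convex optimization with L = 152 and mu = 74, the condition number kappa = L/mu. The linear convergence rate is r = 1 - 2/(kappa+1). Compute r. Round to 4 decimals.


Step 1: Compute the condition number.
kappa = L/mu = 152/74 = 2.0541
Step 2: Compute the convergence rate.
r = 1 - 2/(kappa + 1) = 1 - 2*mu/(L + mu) = (L - mu)/(L + mu) = 78/226 = 0.3451


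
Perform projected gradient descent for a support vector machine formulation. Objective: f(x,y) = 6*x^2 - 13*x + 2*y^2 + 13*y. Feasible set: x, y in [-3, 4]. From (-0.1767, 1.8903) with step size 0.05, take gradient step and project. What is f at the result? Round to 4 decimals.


Step 1: Compute gradient at (-0.1767, 1.8903).
grad_x = 2*6*-0.1767 - 13 = -15.1204
grad_y = 2*2*1.8903 + 13 = 20.5612
Step 2: Gradient step.
x_raw = -0.1767 - 0.05*-15.1204 = 0.5793
y_raw = 1.8903 - 0.05*20.5612 = 0.8622
Step 3: Project onto [-3, 4].
x_proj = clip(0.5793) = 0.5793
y_proj = clip(0.8622) = 0.8622
Step 4: Evaluate f.
f(0.5793, 0.8622) = 7.1785


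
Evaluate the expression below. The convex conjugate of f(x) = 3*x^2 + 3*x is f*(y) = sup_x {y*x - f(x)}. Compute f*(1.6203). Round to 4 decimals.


f*(y) = sup_x {y*x - a*x^2 - b*x} = sup_x {(y-b)*x - a*x^2}
FOC: (y - b) - 2a*x = 0 => x* = (y - b)/(2a)
x* = (1.6203 - 3)/(2*3) = -0.23
f*(1.6203) = (y-b)^2/(4a) = (1.6203 - 3)^2/(4*3)
= 1.9036/12 = 0.1586


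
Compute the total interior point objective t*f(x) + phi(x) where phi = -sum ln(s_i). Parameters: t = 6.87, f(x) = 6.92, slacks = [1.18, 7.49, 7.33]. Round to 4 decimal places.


Step 1: Compute log-barrier.
ln values: [0.1655, 2.0136, 1.992]
phi = -(0.1655 + 2.0136 + 1.992) = -4.1711
Step 2: Compute augmented objective.
t*f(x) = 6.87*6.92 = 47.5404
Total = 47.5404 - 4.1711 = 43.3693


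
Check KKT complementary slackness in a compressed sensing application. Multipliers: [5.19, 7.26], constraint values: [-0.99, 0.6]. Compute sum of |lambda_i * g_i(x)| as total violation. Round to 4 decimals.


KKT complementary slackness check:
lambda_1 * g_1 = 5.19 * -0.99 = -5.1381
lambda_2 * g_2 = 7.26 * 0.6 = 4.356
Total violation = 5.1381 + 4.356 = 9.4941


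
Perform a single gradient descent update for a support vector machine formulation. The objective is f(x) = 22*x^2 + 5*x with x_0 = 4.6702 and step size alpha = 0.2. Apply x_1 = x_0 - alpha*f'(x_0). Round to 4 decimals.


We compute the gradient at x_0 and apply the update.
f'(x) = 44*x + 5
f'(4.6702) = 44*4.6702 + 5 = 210.4888
x_1 = 4.6702 - 0.2*210.4888 = -37.4276
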